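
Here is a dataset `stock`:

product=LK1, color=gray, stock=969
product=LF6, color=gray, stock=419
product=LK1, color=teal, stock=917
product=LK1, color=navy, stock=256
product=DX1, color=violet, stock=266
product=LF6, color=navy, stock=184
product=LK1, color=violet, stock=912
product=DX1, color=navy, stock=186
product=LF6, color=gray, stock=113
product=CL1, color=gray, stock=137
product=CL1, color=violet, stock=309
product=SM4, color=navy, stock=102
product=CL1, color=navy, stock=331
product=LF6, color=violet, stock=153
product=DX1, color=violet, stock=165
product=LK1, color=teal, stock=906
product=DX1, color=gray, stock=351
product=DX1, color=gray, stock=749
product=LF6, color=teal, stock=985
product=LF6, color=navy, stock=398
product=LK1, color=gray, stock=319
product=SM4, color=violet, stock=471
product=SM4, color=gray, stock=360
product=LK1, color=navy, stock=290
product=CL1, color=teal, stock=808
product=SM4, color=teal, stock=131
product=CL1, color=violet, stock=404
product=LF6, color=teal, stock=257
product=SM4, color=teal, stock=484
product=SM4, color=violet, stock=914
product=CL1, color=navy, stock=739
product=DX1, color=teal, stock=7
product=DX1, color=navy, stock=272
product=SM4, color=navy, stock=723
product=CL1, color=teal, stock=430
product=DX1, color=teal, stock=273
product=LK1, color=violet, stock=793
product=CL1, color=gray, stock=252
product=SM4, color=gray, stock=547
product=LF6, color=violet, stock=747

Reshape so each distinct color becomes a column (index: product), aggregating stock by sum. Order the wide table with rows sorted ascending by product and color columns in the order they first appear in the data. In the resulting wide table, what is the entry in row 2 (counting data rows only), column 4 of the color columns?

With rows sorted ascending by product, row 2 is product=DX1. color columns in first-appearance order: gray, teal, navy, violet; column 4 is violet.
Long rows with product=DX1, color=violet: 266 + 165 = 431.

431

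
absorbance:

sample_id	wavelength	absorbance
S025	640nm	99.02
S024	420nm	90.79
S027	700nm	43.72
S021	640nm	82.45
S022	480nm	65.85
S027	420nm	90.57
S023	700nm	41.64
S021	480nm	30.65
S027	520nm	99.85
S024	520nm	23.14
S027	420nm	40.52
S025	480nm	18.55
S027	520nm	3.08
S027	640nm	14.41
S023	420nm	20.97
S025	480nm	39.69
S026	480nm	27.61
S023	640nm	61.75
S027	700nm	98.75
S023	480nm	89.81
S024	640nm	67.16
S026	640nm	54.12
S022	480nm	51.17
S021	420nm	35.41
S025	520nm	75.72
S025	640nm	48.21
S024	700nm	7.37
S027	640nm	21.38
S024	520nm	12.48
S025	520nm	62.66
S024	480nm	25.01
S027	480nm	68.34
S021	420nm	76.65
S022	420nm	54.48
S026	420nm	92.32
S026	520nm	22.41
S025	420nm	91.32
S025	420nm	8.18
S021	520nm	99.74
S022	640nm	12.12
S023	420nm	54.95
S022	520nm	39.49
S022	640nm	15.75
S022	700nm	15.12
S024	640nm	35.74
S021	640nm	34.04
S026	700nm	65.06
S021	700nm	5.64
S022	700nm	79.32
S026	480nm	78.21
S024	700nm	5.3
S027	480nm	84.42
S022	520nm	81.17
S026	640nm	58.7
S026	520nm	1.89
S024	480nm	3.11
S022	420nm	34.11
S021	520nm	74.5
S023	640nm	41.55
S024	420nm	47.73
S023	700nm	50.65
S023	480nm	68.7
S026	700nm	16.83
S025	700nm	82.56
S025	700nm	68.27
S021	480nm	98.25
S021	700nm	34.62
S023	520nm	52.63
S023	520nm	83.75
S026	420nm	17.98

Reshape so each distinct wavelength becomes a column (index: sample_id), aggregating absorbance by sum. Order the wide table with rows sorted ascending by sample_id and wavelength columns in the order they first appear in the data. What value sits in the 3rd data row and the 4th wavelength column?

158.51

With rows sorted ascending by sample_id, row 3 is sample_id=S023. wavelength columns in first-appearance order: 640nm, 420nm, 700nm, 480nm, 520nm; column 4 is 480nm.
Long rows with sample_id=S023, wavelength=480nm: 89.81 + 68.7 = 158.51.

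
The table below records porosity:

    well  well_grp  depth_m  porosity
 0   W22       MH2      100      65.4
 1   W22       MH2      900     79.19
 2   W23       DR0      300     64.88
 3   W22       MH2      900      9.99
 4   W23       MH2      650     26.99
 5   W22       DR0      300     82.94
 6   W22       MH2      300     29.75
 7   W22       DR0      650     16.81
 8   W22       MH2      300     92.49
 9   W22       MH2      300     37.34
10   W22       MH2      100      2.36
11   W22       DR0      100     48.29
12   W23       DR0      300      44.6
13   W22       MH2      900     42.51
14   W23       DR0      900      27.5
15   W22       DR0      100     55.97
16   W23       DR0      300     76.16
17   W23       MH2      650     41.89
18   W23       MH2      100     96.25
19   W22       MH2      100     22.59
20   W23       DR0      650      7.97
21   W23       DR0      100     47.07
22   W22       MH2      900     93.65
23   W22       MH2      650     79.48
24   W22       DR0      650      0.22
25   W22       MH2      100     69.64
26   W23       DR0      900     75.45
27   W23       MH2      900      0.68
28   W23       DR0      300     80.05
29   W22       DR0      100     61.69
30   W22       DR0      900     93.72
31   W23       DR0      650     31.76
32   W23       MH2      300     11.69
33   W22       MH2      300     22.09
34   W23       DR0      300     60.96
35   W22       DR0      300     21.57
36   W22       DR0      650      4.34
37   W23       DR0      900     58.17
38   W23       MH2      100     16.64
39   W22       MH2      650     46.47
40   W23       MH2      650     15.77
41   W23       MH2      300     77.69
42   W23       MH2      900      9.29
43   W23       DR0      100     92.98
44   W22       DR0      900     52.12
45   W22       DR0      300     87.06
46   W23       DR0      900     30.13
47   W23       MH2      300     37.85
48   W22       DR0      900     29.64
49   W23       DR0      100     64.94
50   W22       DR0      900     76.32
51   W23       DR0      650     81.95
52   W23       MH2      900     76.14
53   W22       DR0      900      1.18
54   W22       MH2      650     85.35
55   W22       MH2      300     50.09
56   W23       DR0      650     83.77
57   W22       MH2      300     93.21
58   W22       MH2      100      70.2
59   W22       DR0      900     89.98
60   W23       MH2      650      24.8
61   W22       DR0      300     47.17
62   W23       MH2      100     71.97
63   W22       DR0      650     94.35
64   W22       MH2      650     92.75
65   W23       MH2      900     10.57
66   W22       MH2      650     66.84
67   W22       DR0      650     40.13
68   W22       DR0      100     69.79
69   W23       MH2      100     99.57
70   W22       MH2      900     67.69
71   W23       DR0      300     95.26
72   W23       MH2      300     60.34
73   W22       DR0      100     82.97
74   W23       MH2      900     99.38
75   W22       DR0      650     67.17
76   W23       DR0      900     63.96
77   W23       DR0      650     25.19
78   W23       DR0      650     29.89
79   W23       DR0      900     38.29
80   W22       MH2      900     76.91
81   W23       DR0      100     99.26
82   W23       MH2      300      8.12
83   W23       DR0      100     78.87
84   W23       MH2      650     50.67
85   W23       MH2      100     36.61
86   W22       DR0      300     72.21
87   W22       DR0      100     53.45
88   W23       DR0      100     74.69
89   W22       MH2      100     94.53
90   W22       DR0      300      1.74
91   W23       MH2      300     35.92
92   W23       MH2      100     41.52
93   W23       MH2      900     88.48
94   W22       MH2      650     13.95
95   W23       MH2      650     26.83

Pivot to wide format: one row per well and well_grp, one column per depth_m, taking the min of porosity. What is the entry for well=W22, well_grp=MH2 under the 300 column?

Rows with well=W22, well_grp=MH2 and depth_m=300: porosity values are 29.75, 92.49, 37.34, 22.09, 50.09, 93.21.
min(29.75, 92.49, 37.34, 22.09, 50.09, 93.21) = 22.09.

22.09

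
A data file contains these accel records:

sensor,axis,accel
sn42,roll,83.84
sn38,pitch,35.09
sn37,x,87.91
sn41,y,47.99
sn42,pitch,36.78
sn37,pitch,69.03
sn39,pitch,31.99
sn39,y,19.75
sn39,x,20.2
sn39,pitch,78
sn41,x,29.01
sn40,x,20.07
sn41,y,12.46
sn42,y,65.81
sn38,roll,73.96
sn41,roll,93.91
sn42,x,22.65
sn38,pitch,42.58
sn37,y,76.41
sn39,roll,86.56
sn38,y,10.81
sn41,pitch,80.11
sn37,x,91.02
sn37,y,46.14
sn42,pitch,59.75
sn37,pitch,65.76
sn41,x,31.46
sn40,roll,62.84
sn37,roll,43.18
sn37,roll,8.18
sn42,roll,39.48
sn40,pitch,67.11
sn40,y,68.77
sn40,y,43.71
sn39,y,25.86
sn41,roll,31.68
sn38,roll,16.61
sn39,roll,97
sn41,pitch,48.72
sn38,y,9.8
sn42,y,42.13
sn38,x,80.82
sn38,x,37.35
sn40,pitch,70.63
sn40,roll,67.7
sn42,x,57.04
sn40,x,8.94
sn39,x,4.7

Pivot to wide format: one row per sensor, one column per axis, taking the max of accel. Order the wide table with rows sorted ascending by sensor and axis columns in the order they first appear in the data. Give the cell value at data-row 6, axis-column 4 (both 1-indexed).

With rows sorted ascending by sensor, row 6 is sensor=sn42. axis columns in first-appearance order: roll, pitch, x, y; column 4 is y.
Long rows with sensor=sn42, axis=y: max(65.81, 42.13) = 65.81.

65.81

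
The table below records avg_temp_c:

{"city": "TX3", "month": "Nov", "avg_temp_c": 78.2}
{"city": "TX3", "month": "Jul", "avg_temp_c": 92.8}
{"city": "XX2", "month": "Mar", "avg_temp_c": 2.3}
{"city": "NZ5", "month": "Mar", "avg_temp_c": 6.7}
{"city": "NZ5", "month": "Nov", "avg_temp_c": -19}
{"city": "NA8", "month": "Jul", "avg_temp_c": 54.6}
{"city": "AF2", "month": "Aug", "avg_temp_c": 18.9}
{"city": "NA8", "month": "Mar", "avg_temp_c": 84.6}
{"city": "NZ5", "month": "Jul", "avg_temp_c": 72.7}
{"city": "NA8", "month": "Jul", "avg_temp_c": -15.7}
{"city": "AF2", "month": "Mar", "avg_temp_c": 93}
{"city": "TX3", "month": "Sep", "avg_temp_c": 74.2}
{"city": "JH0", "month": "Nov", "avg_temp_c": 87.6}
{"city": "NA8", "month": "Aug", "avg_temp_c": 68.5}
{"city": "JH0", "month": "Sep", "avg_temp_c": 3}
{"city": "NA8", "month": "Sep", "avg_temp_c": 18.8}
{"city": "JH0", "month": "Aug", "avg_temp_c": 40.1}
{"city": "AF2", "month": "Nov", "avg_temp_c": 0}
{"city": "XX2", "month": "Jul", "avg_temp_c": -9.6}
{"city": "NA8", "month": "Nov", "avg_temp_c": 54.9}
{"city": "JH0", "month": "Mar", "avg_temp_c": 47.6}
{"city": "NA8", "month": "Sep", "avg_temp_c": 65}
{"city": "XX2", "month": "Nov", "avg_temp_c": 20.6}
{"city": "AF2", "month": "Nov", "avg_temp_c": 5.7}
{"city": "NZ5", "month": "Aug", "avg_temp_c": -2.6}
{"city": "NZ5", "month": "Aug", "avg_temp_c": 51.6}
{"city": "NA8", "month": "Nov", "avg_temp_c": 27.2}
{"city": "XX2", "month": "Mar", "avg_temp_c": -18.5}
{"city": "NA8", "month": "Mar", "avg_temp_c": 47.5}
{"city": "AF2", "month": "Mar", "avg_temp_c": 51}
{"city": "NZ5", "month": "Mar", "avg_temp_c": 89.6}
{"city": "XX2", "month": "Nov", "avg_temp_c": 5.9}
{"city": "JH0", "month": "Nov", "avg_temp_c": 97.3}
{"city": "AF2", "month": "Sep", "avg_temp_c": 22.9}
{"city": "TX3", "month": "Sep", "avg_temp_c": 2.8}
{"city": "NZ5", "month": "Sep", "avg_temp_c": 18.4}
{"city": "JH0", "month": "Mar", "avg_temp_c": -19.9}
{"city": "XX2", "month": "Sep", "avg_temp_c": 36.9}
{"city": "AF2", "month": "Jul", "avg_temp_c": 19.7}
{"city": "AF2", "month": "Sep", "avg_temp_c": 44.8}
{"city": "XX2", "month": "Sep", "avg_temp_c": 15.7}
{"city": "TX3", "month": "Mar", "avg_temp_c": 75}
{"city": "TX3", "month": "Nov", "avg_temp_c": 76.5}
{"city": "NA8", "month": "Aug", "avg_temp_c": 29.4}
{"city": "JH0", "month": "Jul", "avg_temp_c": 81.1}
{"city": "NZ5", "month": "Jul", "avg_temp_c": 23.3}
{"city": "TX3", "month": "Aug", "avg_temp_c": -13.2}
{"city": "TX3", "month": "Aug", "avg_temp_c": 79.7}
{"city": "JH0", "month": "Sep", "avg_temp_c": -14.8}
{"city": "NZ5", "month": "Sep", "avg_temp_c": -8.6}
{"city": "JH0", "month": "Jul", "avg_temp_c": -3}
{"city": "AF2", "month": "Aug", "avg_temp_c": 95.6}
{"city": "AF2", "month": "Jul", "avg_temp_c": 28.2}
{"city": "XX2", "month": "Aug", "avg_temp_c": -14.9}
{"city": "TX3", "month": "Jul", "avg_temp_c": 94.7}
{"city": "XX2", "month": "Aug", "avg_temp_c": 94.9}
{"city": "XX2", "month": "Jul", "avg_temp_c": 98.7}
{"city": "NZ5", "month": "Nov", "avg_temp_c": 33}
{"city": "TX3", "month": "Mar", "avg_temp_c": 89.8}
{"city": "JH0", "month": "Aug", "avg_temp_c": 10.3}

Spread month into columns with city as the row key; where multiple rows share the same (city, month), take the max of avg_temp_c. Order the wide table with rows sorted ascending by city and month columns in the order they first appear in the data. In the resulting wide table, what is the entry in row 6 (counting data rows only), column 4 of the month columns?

With rows sorted ascending by city, row 6 is city=XX2. month columns in first-appearance order: Nov, Jul, Mar, Aug, Sep; column 4 is Aug.
Long rows with city=XX2, month=Aug: max(-14.9, 94.9) = 94.9.

94.9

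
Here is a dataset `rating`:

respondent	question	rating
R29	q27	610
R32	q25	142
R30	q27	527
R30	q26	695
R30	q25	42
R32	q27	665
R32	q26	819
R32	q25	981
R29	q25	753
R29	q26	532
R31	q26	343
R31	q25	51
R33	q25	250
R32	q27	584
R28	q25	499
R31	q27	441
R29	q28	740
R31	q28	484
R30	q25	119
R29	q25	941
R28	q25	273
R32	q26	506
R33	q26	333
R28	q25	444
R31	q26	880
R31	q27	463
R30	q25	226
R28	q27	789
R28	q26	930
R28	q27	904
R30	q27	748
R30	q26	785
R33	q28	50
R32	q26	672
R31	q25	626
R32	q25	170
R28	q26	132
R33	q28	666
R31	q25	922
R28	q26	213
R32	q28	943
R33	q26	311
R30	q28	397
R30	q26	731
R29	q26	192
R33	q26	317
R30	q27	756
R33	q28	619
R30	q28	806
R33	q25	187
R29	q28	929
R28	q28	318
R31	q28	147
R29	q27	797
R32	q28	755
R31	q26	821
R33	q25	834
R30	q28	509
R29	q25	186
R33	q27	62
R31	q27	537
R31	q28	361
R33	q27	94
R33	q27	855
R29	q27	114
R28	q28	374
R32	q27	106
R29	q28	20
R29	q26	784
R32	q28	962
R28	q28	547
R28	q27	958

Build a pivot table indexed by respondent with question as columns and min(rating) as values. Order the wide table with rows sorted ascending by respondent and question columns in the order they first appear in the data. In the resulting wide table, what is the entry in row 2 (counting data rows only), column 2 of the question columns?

With rows sorted ascending by respondent, row 2 is respondent=R29. question columns in first-appearance order: q27, q25, q26, q28; column 2 is q25.
Long rows with respondent=R29, question=q25: min(753, 941, 186) = 186.

186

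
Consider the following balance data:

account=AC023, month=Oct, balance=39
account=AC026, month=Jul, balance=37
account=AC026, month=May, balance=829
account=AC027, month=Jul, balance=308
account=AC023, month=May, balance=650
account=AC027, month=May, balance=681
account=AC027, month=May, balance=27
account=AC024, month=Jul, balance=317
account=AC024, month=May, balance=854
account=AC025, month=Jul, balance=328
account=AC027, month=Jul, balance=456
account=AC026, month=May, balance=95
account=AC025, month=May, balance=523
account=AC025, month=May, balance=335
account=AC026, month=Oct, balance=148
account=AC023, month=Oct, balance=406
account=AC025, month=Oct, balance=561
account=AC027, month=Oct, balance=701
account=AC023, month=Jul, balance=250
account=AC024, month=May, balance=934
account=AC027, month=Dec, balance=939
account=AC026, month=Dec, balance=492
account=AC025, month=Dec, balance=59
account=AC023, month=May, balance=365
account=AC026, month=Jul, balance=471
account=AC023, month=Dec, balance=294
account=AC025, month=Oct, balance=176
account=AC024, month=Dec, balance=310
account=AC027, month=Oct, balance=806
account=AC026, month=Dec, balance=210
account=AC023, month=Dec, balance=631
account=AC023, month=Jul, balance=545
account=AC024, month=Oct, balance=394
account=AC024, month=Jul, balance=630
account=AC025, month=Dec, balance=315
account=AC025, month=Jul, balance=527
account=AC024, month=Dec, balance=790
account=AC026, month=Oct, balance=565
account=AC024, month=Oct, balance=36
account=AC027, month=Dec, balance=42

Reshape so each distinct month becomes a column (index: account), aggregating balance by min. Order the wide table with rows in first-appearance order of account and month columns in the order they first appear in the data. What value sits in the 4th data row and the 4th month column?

With rows in first-appearance order of account, row 4 is account=AC024. month columns in first-appearance order: Oct, Jul, May, Dec; column 4 is Dec.
Long rows with account=AC024, month=Dec: min(310, 790) = 310.

310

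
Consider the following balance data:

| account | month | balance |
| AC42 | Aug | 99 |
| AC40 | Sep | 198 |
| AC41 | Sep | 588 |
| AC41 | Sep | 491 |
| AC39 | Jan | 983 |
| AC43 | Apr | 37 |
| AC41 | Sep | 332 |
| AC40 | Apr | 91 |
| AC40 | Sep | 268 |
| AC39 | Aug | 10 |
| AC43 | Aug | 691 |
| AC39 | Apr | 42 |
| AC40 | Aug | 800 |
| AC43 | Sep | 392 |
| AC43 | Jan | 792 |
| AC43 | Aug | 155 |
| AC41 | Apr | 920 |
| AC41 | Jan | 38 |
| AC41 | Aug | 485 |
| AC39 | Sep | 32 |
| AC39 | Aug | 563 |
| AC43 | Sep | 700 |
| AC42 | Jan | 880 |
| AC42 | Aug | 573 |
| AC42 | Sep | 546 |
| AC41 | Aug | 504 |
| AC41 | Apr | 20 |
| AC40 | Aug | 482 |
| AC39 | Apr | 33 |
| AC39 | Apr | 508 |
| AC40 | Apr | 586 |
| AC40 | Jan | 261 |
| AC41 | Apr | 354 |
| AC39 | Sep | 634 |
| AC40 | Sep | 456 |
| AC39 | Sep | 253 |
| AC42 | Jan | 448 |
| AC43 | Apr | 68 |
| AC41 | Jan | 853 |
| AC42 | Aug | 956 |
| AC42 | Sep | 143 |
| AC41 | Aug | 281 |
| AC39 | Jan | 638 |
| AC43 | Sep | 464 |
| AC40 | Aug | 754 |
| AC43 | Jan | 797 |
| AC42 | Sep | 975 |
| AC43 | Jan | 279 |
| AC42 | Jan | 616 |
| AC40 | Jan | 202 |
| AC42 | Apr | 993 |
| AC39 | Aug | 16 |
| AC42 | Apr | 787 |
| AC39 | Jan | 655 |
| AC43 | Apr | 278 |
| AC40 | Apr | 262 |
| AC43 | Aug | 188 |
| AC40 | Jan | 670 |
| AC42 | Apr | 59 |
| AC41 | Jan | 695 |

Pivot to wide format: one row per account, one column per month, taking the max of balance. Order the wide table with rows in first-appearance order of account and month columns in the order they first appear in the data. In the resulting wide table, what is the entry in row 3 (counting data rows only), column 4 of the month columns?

With rows in first-appearance order of account, row 3 is account=AC41. month columns in first-appearance order: Aug, Sep, Jan, Apr; column 4 is Apr.
Long rows with account=AC41, month=Apr: max(920, 20, 354) = 920.

920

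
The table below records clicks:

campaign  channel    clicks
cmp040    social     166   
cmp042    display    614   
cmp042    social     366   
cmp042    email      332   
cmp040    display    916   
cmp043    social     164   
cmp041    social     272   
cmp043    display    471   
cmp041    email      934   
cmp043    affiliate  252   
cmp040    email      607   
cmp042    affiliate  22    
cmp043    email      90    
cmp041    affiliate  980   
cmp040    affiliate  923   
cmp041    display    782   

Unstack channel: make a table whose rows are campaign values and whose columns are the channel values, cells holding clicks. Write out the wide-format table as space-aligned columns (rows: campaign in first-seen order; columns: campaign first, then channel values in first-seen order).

Columns: campaign plus the 4 distinct channel values (social, display, email, affiliate).
For example, row cmp040 column social takes clicks=166 from the long row (cmp040, social).

campaign  social  display  email  affiliate
cmp040    166     916      607    923      
cmp042    366     614      332    22       
cmp043    164     471      90     252      
cmp041    272     782      934    980      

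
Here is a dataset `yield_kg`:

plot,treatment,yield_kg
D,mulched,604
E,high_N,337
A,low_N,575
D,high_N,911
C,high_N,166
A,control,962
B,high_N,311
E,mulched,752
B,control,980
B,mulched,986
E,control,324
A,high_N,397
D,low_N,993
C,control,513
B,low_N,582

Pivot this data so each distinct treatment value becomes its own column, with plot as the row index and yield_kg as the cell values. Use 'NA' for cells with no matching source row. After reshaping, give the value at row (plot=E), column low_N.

No long-format row has plot=E and treatment=low_N, so the cell is NA.

NA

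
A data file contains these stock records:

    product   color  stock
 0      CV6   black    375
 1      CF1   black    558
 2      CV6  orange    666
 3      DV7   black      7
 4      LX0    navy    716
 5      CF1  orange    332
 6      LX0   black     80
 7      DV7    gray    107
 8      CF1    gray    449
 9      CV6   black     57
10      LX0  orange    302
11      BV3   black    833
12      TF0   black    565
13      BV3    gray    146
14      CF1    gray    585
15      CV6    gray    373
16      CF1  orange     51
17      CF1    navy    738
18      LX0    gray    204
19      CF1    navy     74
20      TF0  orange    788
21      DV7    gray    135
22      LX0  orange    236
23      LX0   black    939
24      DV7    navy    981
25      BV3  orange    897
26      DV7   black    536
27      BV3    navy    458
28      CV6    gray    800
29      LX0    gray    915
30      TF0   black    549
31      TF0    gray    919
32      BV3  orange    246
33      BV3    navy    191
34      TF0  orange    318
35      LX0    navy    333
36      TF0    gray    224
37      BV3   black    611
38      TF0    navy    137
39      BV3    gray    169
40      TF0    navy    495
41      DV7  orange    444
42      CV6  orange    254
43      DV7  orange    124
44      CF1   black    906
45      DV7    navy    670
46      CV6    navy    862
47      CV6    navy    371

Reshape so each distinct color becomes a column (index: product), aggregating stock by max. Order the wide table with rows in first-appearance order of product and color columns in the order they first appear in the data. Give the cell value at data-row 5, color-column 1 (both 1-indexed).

833

With rows in first-appearance order of product, row 5 is product=BV3. color columns in first-appearance order: black, orange, navy, gray; column 1 is black.
Long rows with product=BV3, color=black: max(833, 611) = 833.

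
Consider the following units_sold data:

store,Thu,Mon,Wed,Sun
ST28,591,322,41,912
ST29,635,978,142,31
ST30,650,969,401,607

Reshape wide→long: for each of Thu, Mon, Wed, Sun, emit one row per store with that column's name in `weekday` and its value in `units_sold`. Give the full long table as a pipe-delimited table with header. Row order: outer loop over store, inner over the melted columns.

Each (store, column) pair becomes one row: 3 × 4 = 12 rows.
For example, (ST28, Thu) → units_sold=591.

| store | weekday | units_sold |
| ST28 | Thu | 591 |
| ST28 | Mon | 322 |
| ST28 | Wed | 41 |
| ST28 | Sun | 912 |
| ST29 | Thu | 635 |
| ST29 | Mon | 978 |
| ST29 | Wed | 142 |
| ST29 | Sun | 31 |
| ST30 | Thu | 650 |
| ST30 | Mon | 969 |
| ST30 | Wed | 401 |
| ST30 | Sun | 607 |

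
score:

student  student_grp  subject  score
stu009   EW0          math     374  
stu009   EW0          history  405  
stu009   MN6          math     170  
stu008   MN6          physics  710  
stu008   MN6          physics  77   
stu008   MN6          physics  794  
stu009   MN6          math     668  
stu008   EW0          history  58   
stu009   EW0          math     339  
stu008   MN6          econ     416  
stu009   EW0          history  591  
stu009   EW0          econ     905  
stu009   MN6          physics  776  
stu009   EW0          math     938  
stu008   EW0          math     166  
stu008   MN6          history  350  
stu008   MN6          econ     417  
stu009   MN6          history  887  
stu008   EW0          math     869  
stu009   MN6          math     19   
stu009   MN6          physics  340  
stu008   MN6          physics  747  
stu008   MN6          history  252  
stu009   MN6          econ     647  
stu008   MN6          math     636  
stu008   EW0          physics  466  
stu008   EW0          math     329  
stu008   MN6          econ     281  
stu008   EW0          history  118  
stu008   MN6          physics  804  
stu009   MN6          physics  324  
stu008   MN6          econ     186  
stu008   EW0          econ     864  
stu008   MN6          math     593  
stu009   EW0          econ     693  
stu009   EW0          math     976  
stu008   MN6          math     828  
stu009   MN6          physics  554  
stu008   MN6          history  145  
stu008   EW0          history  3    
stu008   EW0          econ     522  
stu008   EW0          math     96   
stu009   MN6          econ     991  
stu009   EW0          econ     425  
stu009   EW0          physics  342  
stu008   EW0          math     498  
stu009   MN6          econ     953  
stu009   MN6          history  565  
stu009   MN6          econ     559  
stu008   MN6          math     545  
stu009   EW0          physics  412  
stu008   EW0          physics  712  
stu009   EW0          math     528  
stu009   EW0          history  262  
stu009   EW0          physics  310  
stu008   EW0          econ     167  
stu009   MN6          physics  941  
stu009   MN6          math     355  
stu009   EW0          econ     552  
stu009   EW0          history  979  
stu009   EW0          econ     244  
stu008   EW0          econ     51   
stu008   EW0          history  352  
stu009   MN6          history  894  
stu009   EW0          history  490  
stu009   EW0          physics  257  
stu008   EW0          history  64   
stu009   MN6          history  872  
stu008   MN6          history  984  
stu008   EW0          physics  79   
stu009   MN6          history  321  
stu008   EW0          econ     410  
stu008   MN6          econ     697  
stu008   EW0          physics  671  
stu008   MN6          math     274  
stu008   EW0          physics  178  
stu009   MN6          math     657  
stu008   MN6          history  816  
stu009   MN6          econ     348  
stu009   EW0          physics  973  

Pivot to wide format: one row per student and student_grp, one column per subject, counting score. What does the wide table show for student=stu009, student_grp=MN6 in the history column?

Rows with student=stu009, student_grp=MN6 and subject=history: score values are 887, 565, 894, 872, 321.
5 rows match — count = 5.

5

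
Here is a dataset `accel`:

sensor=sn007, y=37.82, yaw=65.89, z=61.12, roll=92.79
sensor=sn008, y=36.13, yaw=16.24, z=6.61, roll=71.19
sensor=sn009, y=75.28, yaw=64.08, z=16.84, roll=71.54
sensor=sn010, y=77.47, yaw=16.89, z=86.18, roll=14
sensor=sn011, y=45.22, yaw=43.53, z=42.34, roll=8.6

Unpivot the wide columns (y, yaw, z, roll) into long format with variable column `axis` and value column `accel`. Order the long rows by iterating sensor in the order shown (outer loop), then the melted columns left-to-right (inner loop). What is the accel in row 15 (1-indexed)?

20 rows total (5 × 4). Row 15: index ⌊(15-1)/4⌋ = 3 into sensor → sn010; (15-1) mod 4 = 2 into the melted columns → z.
So row 15 is (sn010, z, 86.18); accel = 86.18.

86.18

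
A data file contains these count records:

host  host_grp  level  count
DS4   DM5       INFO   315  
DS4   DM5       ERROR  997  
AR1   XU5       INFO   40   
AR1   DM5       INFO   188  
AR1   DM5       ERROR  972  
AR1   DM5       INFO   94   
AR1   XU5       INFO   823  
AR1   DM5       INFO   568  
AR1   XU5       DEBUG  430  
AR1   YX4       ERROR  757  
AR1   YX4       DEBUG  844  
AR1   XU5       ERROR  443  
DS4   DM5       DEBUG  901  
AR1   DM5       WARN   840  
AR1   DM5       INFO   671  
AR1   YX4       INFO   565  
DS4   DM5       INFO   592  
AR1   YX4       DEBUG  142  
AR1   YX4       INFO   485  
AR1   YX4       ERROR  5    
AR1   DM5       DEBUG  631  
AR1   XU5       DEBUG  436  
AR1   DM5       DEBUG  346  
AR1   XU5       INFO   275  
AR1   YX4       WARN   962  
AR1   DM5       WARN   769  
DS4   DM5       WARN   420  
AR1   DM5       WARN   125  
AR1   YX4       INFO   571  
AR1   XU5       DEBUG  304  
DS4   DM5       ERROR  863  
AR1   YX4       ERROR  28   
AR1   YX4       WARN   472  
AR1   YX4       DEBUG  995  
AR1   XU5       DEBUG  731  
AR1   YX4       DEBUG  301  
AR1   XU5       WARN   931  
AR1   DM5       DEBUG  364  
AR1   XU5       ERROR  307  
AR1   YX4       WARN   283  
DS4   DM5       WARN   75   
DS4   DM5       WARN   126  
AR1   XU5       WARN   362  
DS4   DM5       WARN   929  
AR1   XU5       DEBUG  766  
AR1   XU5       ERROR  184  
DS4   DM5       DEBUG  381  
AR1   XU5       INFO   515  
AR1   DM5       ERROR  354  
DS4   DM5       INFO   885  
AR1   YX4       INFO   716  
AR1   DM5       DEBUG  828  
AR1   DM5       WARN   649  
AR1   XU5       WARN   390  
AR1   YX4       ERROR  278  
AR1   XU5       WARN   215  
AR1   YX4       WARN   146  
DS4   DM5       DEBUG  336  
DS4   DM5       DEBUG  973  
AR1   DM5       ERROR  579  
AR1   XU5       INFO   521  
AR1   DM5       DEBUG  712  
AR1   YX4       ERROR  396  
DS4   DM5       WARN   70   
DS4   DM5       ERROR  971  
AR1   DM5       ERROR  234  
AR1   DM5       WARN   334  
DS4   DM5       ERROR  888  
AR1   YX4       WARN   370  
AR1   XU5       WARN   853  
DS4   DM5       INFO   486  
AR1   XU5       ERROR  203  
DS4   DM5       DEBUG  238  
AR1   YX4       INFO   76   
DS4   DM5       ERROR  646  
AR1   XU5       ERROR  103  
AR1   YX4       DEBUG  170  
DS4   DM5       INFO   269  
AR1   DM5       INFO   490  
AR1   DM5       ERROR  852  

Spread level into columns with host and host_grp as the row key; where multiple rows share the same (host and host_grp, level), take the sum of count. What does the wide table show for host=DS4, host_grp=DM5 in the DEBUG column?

Rows with host=DS4, host_grp=DM5 and level=DEBUG: count values are 901, 381, 336, 973, 238.
901 + 381 + 336 + 973 + 238 = 2829.

2829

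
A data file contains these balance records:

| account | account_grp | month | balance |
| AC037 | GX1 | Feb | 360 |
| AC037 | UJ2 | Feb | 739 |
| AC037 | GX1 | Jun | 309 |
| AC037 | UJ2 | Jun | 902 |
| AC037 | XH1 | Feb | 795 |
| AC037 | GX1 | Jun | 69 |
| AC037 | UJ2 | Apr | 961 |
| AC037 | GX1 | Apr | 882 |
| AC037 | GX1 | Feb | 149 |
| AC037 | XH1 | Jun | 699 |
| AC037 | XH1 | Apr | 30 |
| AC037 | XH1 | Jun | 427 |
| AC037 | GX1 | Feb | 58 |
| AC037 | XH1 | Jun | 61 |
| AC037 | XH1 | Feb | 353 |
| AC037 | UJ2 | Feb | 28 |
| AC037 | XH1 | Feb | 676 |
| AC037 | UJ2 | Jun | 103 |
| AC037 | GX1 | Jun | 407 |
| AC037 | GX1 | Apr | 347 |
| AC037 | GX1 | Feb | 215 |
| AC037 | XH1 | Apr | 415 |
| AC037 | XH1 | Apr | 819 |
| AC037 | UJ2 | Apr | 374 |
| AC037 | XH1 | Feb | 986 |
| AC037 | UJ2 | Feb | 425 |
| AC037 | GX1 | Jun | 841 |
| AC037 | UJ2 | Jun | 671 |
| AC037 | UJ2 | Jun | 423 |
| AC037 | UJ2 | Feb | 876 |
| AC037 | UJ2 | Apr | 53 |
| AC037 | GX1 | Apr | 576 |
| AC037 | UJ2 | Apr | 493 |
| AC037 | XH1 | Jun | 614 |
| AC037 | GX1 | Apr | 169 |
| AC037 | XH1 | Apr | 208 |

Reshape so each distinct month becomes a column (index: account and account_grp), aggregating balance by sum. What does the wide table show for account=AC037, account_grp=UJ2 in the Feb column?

Rows with account=AC037, account_grp=UJ2 and month=Feb: balance values are 739, 28, 425, 876.
739 + 28 + 425 + 876 = 2068.

2068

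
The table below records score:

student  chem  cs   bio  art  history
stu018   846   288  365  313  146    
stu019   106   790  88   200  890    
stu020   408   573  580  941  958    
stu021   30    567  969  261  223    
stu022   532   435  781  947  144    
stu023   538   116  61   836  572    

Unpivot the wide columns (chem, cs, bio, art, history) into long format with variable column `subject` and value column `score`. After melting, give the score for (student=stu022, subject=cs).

Unpivoting turns each (student, wide-column) pair into one long row.
The wide cell at row stu022, column cs holds 435, so the long row (stu022, cs) has score=435.

435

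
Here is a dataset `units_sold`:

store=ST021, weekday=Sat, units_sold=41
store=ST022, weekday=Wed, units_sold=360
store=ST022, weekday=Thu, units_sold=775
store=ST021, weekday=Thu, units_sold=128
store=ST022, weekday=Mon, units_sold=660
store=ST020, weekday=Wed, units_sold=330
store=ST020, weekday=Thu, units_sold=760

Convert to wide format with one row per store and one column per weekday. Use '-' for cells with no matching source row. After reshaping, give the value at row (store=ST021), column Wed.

-

No long-format row has store=ST021 and weekday=Wed, so the cell is -.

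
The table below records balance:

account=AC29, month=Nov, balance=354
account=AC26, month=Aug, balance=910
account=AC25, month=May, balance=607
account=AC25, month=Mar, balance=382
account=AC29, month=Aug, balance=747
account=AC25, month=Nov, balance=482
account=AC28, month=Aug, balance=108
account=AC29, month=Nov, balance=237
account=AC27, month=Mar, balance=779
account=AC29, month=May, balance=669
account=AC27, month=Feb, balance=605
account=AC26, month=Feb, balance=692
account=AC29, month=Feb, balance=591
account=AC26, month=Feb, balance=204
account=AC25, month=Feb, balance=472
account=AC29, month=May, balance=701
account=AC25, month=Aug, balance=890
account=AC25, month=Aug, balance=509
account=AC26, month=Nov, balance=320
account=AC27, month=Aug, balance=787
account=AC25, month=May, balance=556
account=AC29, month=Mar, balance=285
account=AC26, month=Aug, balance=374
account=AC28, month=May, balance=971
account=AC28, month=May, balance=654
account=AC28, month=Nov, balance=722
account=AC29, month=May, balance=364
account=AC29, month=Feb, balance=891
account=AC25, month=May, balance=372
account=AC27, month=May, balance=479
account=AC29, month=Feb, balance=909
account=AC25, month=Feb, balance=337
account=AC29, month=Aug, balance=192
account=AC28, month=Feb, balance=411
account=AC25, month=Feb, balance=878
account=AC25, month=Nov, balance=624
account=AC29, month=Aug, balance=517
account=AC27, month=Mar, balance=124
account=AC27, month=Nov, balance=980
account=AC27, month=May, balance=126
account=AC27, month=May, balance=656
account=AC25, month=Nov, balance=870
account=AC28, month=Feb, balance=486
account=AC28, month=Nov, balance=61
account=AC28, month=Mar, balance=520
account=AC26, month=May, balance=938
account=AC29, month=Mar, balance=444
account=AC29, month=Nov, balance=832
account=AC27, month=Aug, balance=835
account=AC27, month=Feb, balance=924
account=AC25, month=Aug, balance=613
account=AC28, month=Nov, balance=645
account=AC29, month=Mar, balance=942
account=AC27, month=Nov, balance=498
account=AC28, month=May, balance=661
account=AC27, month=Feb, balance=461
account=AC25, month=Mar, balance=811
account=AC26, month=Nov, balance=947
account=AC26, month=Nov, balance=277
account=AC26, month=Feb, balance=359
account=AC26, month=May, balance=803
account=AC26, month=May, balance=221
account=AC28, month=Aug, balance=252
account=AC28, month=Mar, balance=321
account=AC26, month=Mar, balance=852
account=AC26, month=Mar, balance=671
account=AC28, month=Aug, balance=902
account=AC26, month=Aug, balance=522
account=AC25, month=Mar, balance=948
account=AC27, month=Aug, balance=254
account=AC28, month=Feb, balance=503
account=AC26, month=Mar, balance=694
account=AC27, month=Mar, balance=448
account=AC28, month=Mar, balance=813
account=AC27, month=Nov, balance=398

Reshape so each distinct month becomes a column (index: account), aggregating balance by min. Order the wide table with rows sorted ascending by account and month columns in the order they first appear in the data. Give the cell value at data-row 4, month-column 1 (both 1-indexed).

61

With rows sorted ascending by account, row 4 is account=AC28. month columns in first-appearance order: Nov, Aug, May, Mar, Feb; column 1 is Nov.
Long rows with account=AC28, month=Nov: min(722, 61, 645) = 61.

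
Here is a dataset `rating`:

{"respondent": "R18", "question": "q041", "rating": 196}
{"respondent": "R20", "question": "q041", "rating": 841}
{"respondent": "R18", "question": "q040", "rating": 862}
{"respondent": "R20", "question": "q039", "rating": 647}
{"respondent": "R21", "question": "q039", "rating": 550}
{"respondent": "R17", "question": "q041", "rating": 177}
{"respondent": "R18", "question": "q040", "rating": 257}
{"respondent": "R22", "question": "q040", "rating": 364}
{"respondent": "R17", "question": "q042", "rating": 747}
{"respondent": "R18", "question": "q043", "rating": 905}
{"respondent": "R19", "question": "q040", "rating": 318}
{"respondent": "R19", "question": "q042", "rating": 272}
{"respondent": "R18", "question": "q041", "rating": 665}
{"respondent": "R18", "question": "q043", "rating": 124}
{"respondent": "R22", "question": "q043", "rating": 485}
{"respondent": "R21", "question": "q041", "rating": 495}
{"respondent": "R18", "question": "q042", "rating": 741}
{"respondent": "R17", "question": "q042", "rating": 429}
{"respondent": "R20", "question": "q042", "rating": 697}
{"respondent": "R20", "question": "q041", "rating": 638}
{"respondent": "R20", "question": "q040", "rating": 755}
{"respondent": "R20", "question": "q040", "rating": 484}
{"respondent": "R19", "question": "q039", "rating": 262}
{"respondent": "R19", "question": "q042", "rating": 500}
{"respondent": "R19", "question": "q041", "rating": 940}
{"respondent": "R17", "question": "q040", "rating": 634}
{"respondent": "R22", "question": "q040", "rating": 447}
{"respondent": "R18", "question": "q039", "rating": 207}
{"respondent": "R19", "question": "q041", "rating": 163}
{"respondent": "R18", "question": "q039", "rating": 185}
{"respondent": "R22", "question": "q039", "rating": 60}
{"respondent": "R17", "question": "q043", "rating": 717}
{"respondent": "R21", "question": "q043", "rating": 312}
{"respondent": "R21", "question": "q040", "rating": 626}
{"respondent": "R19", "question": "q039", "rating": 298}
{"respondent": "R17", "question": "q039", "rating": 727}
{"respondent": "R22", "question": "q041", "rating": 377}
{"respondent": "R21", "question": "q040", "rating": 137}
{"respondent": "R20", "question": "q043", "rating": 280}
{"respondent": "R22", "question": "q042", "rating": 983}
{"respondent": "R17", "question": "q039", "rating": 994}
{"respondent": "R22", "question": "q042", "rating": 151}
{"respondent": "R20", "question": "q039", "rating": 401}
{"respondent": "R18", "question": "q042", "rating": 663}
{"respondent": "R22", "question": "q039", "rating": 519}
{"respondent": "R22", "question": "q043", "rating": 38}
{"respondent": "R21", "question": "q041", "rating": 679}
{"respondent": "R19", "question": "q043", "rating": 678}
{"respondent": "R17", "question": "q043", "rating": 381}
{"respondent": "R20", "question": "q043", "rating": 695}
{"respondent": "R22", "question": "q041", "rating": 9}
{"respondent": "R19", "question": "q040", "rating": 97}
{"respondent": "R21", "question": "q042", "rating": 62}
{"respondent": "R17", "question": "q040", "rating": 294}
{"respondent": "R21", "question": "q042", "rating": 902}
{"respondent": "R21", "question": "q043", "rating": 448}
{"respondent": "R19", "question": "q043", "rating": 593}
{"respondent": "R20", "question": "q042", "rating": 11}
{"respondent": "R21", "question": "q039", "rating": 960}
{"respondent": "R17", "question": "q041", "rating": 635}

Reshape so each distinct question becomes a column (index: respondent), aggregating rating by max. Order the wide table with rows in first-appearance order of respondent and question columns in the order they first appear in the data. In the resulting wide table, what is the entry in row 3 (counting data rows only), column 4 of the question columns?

902

With rows in first-appearance order of respondent, row 3 is respondent=R21. question columns in first-appearance order: q041, q040, q039, q042, q043; column 4 is q042.
Long rows with respondent=R21, question=q042: max(62, 902) = 902.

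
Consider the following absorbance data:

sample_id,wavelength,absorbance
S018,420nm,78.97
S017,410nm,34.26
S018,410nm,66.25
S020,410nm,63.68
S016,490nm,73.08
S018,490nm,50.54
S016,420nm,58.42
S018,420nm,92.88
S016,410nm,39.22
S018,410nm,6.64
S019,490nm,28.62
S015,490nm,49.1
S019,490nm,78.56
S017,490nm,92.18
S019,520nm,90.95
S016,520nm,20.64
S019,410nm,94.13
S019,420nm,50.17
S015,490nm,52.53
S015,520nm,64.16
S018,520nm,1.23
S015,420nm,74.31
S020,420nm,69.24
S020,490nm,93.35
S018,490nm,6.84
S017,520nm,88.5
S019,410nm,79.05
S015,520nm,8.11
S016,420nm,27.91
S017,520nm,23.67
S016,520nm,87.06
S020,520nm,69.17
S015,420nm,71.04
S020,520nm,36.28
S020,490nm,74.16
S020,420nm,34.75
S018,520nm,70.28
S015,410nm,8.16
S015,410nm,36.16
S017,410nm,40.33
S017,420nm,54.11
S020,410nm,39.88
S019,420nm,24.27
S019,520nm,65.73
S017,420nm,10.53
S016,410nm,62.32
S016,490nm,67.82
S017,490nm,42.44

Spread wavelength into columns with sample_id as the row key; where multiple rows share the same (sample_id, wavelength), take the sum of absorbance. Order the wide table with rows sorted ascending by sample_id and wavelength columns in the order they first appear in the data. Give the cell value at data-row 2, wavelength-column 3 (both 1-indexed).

140.90

With rows sorted ascending by sample_id, row 2 is sample_id=S016. wavelength columns in first-appearance order: 420nm, 410nm, 490nm, 520nm; column 3 is 490nm.
Long rows with sample_id=S016, wavelength=490nm: 73.08 + 67.82 = 140.90.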